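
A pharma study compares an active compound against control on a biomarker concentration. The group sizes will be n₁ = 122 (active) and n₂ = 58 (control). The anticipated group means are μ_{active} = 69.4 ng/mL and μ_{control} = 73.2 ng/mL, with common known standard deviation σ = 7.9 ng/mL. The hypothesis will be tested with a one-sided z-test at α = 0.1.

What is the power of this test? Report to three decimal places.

Standardized effect: d = |μ_{active} − μ_{control}| / σ = |69.4 − 73.2| / 7.9 = 0.4810
Noncentrality parameter: δ = d / √(1/n₁ + 1/n₂) = 0.4810 / √(1/122 + 1/58) = 3.0159
One-sided α = 0.1 → critical value z_{0.1} = 1.282.
Power = P(Z > 1.282 − δ) = Φ(1.734) = 0.9586.

Power ≈ 0.959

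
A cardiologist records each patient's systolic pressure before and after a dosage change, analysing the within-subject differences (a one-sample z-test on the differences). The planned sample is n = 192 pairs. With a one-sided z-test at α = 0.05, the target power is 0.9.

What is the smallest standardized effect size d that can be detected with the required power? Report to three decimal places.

Required noncentrality: δ = z_{0.05} + z_{0.10} = 1.645 + 1.282 = 2.926.
δ = d·√n ⇒ d = δ/√n = 2.926/√192 = 0.2112.

d ≈ 0.211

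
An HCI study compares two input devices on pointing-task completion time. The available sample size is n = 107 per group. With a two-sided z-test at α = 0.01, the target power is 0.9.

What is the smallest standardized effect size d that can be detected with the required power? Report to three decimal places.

d ≈ 0.527

Need Φ(δ − 2.576) = 0.9, so δ = 2.576 + 1.282 = 3.857.
(Lower-tail contribution to power is negligible for δ > 0.)
δ = d·√(n/2) ⇒ d = δ/√(n/2) = 3.857/√(107/2) = 0.5274.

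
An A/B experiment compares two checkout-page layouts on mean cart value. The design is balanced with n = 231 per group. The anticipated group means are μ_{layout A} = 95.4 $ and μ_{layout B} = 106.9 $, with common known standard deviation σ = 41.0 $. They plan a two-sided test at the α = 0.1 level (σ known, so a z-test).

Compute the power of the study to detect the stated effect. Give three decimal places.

Standardized effect: d = |μ_{layout A} − μ_{layout B}| / σ = |95.4 − 106.9| / 41.0 = 0.2805
Noncentrality parameter: δ = d·√(n/2) = 0.2805 × √(231/2) = 3.0144
Critical value for a two-sided test at α = 0.1: z_{α/2} = 1.645.
Power = Φ(δ − 1.645) + Φ(−δ − 1.645) = Φ(1.370) + Φ(-4.659) = 0.9146 + 0.0000 = 0.9146.

Power ≈ 0.915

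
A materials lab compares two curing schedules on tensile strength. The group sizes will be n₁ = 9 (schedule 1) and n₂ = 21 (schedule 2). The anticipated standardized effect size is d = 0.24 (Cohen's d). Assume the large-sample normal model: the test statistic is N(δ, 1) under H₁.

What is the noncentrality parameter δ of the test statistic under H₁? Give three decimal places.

δ = d / √(1/n₁ + 1/n₂) = 0.24 / √(1/9 + 1/21) = 0.6024

δ ≈ 0.602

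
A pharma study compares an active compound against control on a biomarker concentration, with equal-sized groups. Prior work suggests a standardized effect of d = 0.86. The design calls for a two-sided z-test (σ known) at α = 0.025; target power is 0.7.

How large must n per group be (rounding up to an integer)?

n = 21 per group

Set Φ(δ − 2.241) = 0.7; then δ − 2.241 = Φ⁻¹(0.7) = 0.524, giving δ = 2.766.
(The Φ(−δ − z_{α/2}) term is vanishingly small for δ > 0 and is dropped in the standard sample-size formula.)
δ = d·√(n/2) ⇒ n = 2(δ/d)² = 2 × (2.766 / 0.86)² = 20.69.
Rounding up, n = 21 per group.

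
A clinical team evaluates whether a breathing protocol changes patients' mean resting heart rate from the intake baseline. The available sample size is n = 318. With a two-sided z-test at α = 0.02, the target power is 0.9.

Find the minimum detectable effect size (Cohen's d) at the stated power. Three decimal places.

Required noncentrality: δ = z_{0.01} + z_{0.10} = 2.326 + 1.282 = 3.608.
(The second rejection-region term Φ(−δ − z_{α/2}) is negligible and dropped.)
δ = d·√n ⇒ d = δ/√n = 3.608/√318 = 0.2023.

d ≈ 0.202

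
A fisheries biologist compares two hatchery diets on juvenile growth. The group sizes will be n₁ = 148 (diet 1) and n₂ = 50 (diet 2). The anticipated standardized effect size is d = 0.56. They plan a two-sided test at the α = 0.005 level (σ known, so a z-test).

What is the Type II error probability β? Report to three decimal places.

β ≈ 0.269

Noncentrality parameter: δ = d / √(1/n₁ + 1/n₂) = 0.56 / √(1/148 + 1/50) = 3.4235
Critical value for a two-sided test at α = 0.005: z_{α/2} = 2.807.
Power = Φ(δ − 2.807) + Φ(−δ − 2.807) = Φ(0.616) + Φ(-6.231) = 0.7312 + 0.0000 = 0.7312.
Type II error: β = 1 − power = 1 − 0.7312 = 0.2688.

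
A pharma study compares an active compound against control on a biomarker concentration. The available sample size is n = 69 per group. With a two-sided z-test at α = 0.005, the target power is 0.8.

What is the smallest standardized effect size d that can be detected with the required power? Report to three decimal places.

Need Φ(δ − 2.807) = 0.8, so δ = 2.807 + 0.842 = 3.649.
(The second rejection-region term Φ(−δ − z_{α/2}) is negligible and dropped.)
δ = d·√(n/2) ⇒ d = δ/√(n/2) = 3.649/√(69/2) = 0.6212.

d ≈ 0.621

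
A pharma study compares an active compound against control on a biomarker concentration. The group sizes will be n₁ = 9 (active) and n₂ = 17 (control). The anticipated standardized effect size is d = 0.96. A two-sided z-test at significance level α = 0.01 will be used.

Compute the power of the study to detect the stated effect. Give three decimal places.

Power ≈ 0.402

Noncentrality parameter: δ = d / √(1/n₁ + 1/n₂) = 0.96 / √(1/9 + 1/17) = 2.3288
Two-sided α = 0.01 → critical value z_{0.005} = 2.576.
Power = Φ(δ − 2.576) + Φ(−δ − 2.576) = Φ(-0.247) + Φ(-4.905) = 0.4024 + 0.0000 = 0.4024.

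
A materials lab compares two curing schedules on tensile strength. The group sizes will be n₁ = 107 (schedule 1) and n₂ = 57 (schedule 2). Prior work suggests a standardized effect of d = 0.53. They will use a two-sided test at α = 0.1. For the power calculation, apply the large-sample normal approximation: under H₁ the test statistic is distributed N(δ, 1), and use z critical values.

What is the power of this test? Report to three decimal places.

Power ≈ 0.944

Noncentrality parameter: δ = d / √(1/n₁ + 1/n₂) = 0.53 / √(1/107 + 1/57) = 3.2321
Two-sided α = 0.1 → critical value z_{0.05} = 1.645.
Power = Φ(δ − 1.645) + Φ(−δ − 1.645) = Φ(1.587) + Φ(-4.877) = 0.9438 + 0.0000 = 0.9438.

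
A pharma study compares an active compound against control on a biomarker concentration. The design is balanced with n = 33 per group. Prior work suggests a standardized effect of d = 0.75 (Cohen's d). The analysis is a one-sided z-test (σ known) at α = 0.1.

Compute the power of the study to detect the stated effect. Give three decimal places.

Power ≈ 0.961

Noncentrality parameter: δ = d·√(n/2) = 0.75 × √(33/2) = 3.0465
Critical value for a one-sided test at α = 0.1: z_α = 1.282.
Power = Φ(δ − 1.282) = Φ(1.765) = 0.9612.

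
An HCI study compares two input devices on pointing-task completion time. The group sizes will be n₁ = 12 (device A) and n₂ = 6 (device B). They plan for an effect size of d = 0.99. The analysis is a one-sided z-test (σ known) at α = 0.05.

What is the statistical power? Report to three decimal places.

Power ≈ 0.631

Noncentrality parameter: δ = d / √(1/n₁ + 1/n₂) = 0.99 / √(1/12 + 1/6) = 1.9800
Critical value for a one-sided test at α = 0.05: z_α = 1.645.
Power = P(Z > 1.645 − δ) = Φ(0.335) = 0.6312.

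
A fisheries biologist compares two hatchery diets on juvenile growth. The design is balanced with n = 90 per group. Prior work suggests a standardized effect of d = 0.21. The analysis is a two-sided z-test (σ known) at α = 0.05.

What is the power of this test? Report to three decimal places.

Noncentrality parameter: δ = d·√(n/2) = 0.21 × √(90/2) = 1.4087
Critical value for a two-sided test at α = 0.05: z_{α/2} = 1.960.
Power = Φ(δ − 1.960) + Φ(−δ − 1.960) = Φ(-0.551) + Φ(-3.369) = 0.2907 + 0.0004 = 0.2911.

Power ≈ 0.291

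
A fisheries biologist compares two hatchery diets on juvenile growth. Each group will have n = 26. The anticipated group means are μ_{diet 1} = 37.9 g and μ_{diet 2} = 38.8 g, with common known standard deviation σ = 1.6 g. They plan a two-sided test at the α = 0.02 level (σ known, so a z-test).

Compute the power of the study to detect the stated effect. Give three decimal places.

Power ≈ 0.383

Standardized effect: d = |μ_{diet 1} − μ_{diet 2}| / σ = |37.9 − 38.8| / 1.6 = 0.5625
Noncentrality parameter: δ = d·√(n/2) = 0.5625 × √(26/2) = 2.0281
Two-sided α = 0.02 → critical value z_{0.01} = 2.326.
Power = Φ(δ − 2.326) + Φ(−δ − 2.326) = Φ(-0.298) + Φ(-4.354) = 0.3828 + 0.0000 = 0.3828.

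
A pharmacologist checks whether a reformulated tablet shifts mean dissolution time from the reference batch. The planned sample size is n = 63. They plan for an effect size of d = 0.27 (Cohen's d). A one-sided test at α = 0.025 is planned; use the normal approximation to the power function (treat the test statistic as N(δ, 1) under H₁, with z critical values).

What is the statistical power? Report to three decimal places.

Noncentrality parameter: δ = d·√n = 0.27 × √63 = 2.1431
One-sided α = 0.025 → critical value z_{0.025} = 1.960.
Power = Φ(δ − 1.960) = Φ(0.183) = 0.5726.

Power ≈ 0.573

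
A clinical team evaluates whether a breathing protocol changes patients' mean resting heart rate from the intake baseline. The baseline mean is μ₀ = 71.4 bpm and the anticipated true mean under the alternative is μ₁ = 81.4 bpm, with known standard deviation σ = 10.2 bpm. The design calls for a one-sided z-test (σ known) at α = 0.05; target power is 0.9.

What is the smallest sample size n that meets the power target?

n = 9

Standardized effect: d = |μ₁ − μ₀| / σ = |81.4 − 71.4| / 10.2 = 0.9804
Set Φ(δ − 1.645) = 0.9; then δ − 1.645 = Φ⁻¹(0.9) = 1.282, giving δ = 2.926.
δ = d·√n ⇒ n = (δ/d)² = (2.926 / 0.9804)² = 8.91.
Round up to the next whole unit.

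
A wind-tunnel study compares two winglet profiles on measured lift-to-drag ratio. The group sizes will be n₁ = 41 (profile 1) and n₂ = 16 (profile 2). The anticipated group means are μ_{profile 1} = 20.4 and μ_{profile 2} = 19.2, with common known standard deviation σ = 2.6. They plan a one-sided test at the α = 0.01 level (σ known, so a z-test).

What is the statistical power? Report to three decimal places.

Standardized effect: d = |μ_{profile 1} − μ_{profile 2}| / σ = |20.4 − 19.2| / 2.6 = 0.4615
Noncentrality parameter: δ = d / √(1/n₁ + 1/n₂) = 0.4615 / √(1/41 + 1/16) = 1.5657
One-sided α = 0.01 → critical value z_{0.01} = 2.326.
Power = P(Z > 2.326 − δ) = Φ(-0.761) = 0.2234.

Power ≈ 0.223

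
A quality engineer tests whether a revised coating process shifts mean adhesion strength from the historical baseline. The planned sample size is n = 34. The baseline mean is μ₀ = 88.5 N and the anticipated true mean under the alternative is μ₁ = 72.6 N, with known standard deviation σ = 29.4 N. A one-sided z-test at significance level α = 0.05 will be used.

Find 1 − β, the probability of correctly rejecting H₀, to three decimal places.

Power ≈ 0.934

Standardized effect: d = |μ₁ − μ₀| / σ = |72.6 − 88.5| / 29.4 = 0.5408
Noncentrality parameter: δ = d·√n = 0.5408 × √34 = 3.1535
Critical value for a one-sided test at α = 0.05: z_α = 1.645.
Power = Φ(δ − 1.645) = Φ(1.509) = 0.9343.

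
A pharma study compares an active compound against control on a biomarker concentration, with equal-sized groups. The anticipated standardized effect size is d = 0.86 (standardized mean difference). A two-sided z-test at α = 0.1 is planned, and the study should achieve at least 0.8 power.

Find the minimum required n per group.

For power 0.8 need Φ(δ − z_{0.05}) = 0.8, so δ = z_{0.05} + z_{0.20} = 1.645 + 0.842 = 2.486.
(Ignoring the negligible lower-tail rejection probability gives the usual closed-form inversion.)
δ = d·√(n/2) ⇒ n = 2(δ/d)² = 2 × (2.486 / 0.86)² = 16.72.
Round up to the next whole unit.

n = 17 per group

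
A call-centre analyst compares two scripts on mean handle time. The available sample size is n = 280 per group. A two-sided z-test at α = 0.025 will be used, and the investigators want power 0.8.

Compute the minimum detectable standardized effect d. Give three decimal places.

Need Φ(δ − 2.241) = 0.8, so δ = 2.241 + 0.842 = 3.083.
(The second rejection-region term Φ(−δ − z_{α/2}) is negligible and dropped.)
δ = d·√(n/2) ⇒ d = δ/√(n/2) = 3.083/√(280/2) = 0.2606.

d ≈ 0.261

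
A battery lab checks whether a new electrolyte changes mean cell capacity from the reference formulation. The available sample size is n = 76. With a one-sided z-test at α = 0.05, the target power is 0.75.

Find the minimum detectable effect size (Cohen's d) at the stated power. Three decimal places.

Required noncentrality: δ = z_{0.05} + z_{0.25} = 1.645 + 0.674 = 2.319.
δ = d·√n ⇒ d = δ/√n = 2.319/√76 = 0.2660.

d ≈ 0.266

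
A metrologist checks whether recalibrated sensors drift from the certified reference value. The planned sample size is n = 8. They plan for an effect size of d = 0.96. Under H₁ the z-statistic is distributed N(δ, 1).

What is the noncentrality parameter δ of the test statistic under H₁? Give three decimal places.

δ = d·√n = 0.96 × √8 = 2.7153

δ ≈ 2.715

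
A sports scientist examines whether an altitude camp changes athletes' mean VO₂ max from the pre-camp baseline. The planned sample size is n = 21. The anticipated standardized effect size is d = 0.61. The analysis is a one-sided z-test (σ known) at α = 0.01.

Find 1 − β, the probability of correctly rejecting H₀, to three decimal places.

Power ≈ 0.680

Noncentrality parameter: δ = d·√n = 0.61 × √21 = 2.7954
Critical value for a one-sided test at α = 0.01: z_α = 2.326.
Power = P(Z > 2.326 − δ) = Φ(0.469) = 0.6805.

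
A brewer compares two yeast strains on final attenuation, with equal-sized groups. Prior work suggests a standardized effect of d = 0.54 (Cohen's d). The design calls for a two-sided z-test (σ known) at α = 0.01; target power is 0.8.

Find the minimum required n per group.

n = 81 per group

For power 0.8 need Φ(δ − z_{0.005}) = 0.8, so δ = z_{0.005} + z_{0.20} = 2.576 + 0.842 = 3.417.
(For δ > 0 the lower-tail rejection region contributes negligibly to power, so the one-term inversion is standard.)
δ = d·√(n/2) ⇒ n = 2(δ/d)² = 2 × (3.417 / 0.54)² = 80.10.
Rounding up, n = 81 per group.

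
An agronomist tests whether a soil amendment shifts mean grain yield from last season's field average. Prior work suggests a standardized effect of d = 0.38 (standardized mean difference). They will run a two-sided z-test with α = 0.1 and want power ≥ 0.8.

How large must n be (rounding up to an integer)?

For power 0.8 need Φ(δ − z_{0.05}) = 0.8, so δ = z_{0.05} + z_{0.20} = 1.645 + 0.842 = 2.486.
(The Φ(−δ − z_{α/2}) term is vanishingly small for δ > 0 and is dropped in the standard sample-size formula.)
δ = d·√n ⇒ n = (δ/d)² = (2.486 / 0.38)² = 42.82.
Rounding up, n = 43.

n = 43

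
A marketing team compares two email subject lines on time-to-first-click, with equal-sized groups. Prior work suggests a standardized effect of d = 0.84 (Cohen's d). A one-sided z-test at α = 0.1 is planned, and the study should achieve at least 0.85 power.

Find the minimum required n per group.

For power 0.85 need Φ(δ − z_{0.1}) = 0.85, so δ = z_{0.1} + z_{0.15} = 1.282 + 1.036 = 2.318.
δ = d·√(n/2) ⇒ n = 2(δ/d)² = 2 × (2.318 / 0.84)² = 15.23.
Rounding up, n = 16 per group.

n = 16 per group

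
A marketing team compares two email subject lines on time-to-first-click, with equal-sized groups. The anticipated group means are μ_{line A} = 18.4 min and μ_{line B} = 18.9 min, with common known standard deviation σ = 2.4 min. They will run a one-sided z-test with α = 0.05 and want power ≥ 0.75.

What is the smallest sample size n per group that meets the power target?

n = 248 per group

Standardized effect: d = |μ_{line A} − μ_{line B}| / σ = |18.4 − 18.9| / 2.4 = 0.2083
For power 0.75 need Φ(δ − z_{0.05}) = 0.75, so δ = z_{0.05} + z_{0.25} = 1.645 + 0.674 = 2.319.
δ = d·√(n/2) ⇒ n = 2(δ/d)² = 2 × (2.319 / 0.2083)² = 247.88.
Rounding up, n = 248 per group.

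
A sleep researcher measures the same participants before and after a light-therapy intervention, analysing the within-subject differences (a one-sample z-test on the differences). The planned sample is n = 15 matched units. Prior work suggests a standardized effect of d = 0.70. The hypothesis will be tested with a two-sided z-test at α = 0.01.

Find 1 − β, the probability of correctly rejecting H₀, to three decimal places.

Power ≈ 0.554

Noncentrality parameter: δ = d·√n = 0.70 × √15 = 2.7111
Critical value for a two-sided test at α = 0.01: z_{α/2} = 2.576.
Power = Φ(δ − 2.576) + Φ(−δ − 2.576) = Φ(0.135) + Φ(-5.287) = 0.5538 + 0.0000 = 0.5538.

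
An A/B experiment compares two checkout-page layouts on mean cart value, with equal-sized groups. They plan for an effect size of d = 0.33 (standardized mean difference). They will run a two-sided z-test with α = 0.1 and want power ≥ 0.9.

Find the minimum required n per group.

n = 158 per group

Set Φ(δ − 1.645) = 0.9; then δ − 1.645 = Φ⁻¹(0.9) = 1.282, giving δ = 2.926.
(For δ > 0 the lower-tail rejection region contributes negligibly to power, so the one-term inversion is standard.)
δ = d·√(n/2) ⇒ n = 2(δ/d)² = 2 × (2.926 / 0.33)² = 157.28.
Round up to the next whole unit.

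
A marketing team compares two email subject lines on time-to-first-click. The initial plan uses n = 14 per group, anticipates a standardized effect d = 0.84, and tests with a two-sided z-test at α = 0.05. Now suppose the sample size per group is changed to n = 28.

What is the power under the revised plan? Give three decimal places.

With n = 28 per group: δ = d·√(n/2) = 0.84 × √(28/2) = 3.1430. Critical value z_{0.025} = 1.960.
Revised power = Φ(δ − 1.960) + Φ(−δ − 1.960) = Φ(1.183) + Φ(-5.103) = 0.8816 + 0.0000 = 0.8816.

Power ≈ 0.882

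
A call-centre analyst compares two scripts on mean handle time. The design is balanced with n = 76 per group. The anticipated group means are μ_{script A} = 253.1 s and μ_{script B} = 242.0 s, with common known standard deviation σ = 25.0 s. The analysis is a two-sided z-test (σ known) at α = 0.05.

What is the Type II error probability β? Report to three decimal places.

β ≈ 0.219

Standardized effect: d = |μ_{script A} − μ_{script B}| / σ = |253.1 − 242.0| / 25.0 = 0.4440
Noncentrality parameter: δ = d·√(n/2) = 0.4440 × √(76/2) = 2.7370
Critical value for a two-sided test at α = 0.05: z_{α/2} = 1.960.
Power = Φ(δ − 1.960) + Φ(−δ − 1.960) = Φ(0.777) + Φ(-4.697) = 0.7814 + 0.0000 = 0.7814.
Type II error: β = 1 − power = 1 − 0.7814 = 0.2186.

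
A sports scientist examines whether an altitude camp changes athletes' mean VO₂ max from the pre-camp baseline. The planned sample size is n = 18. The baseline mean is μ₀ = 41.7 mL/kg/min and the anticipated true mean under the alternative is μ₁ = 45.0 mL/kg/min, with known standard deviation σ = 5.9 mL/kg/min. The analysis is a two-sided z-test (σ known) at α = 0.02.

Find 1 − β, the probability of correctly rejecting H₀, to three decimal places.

Power ≈ 0.519

Standardized effect: d = |μ₁ − μ₀| / σ = |45.0 − 41.7| / 5.9 = 0.5593
Noncentrality parameter: δ = d·√n = 0.5593 × √18 = 2.3730
Critical value for a two-sided test at α = 0.02: z_{α/2} = 2.326.
Power = Φ(δ − 2.326) + Φ(−δ − 2.326) = Φ(0.047) + Φ(-4.699) = 0.5186 + 0.0000 = 0.5186.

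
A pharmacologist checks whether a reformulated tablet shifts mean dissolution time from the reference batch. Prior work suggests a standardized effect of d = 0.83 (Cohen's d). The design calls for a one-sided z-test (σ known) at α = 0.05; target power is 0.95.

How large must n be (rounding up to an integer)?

n = 16

Set Φ(δ − 1.645) = 0.95; then δ − 1.645 = Φ⁻¹(0.95) = 1.645, giving δ = 3.290.
δ = d·√n ⇒ n = (δ/d)² = (3.290 / 0.83)² = 15.71.
Round up to the next whole unit.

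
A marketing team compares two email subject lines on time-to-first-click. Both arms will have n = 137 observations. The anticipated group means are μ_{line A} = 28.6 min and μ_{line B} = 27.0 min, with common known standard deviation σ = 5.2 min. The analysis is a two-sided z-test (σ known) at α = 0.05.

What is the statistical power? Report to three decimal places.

Standardized effect: d = |μ_{line A} − μ_{line B}| / σ = |28.6 − 27.0| / 5.2 = 0.3077
Noncentrality parameter: δ = d·√(n/2) = 0.3077 × √(137/2) = 2.5466
Critical value for a two-sided test at α = 0.05: z_{α/2} = 1.960.
Power = Φ(δ − 1.960) + Φ(−δ − 1.960) = Φ(0.587) + Φ(-4.507) = 0.7213 + 0.0000 = 0.7213.

Power ≈ 0.721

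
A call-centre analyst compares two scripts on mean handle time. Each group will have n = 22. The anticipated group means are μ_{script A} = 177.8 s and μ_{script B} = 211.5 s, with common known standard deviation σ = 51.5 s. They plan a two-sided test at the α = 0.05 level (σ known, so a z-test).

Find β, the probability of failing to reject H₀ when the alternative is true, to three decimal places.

Standardized effect: d = |μ_{script A} − μ_{script B}| / σ = |177.8 − 211.5| / 51.5 = 0.6544
Noncentrality parameter: δ = d·√(n/2) = 0.6544 × √(22/2) = 2.1703
Critical value for a two-sided test at α = 0.05: z_{α/2} = 1.960.
Power = Φ(δ − 1.960) + Φ(−δ − 1.960) = Φ(0.210) + Φ(-4.130) = 0.5833 + 0.0000 = 0.5833.
Type II error: β = 1 − power = 1 − 0.5833 = 0.4167.

β ≈ 0.417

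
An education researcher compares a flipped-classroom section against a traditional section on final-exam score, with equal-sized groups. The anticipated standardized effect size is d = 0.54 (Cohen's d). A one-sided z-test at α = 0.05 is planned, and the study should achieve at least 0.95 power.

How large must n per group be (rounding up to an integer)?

n = 75 per group

For power 0.95 need Φ(δ − z_{0.05}) = 0.95, so δ = z_{0.05} + z_{0.05} = 1.645 + 1.645 = 3.290.
δ = d·√(n/2) ⇒ n = 2(δ/d)² = 2 × (3.290 / 0.54)² = 74.23.
Rounding up, n = 75 per group.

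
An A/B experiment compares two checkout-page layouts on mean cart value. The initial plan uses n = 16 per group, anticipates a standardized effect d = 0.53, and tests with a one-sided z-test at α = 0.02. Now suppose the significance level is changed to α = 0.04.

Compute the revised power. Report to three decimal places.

δ = d·√(n/2) = 0.53 × √(16/2) = 1.4991 (unchanged). New critical value: z_{0.04} = 1.751.
Revised power = P(Z > 1.751 − δ) = Φ(-0.252) = 0.4007.

Power ≈ 0.401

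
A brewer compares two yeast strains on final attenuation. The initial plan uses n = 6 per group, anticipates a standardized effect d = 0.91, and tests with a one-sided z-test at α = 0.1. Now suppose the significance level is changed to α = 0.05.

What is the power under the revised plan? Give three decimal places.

Power ≈ 0.473

δ = d·√(n/2) = 0.91 × √(6/2) = 1.5762 (unchanged). New critical value: z_{0.05} = 1.645.
Revised power = P(Z > 1.645 − δ) = Φ(-0.069) = 0.4726.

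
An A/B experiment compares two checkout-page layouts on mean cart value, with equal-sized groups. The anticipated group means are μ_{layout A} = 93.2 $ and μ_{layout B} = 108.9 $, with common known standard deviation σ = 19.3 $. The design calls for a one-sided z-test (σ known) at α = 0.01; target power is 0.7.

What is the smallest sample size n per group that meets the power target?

Standardized effect: d = |μ_{layout A} − μ_{layout B}| / σ = |93.2 − 108.9| / 19.3 = 0.8135
Set Φ(δ − 2.326) = 0.7; then δ − 2.326 = Φ⁻¹(0.7) = 0.524, giving δ = 2.851.
δ = d·√(n/2) ⇒ n = 2(δ/d)² = 2 × (2.851 / 0.8135)² = 24.56.
Round up to the next whole unit.

n = 25 per group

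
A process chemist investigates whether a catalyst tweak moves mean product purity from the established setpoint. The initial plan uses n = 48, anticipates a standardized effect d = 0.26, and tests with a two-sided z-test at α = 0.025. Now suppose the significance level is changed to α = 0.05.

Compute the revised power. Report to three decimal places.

δ = d·√n = 0.26 × √48 = 1.8013 (unchanged). New critical value: z_{0.025} = 1.960.
Revised power = Φ(δ − 1.960) + Φ(−δ − 1.960) = Φ(-0.159) + Φ(-3.761) = 0.4370 + 0.0001 = 0.4371.

Power ≈ 0.437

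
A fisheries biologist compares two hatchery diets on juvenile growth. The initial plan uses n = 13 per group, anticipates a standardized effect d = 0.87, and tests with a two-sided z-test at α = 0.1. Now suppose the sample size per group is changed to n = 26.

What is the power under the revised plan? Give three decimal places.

Power ≈ 0.932

With n = 26 per group: δ = d·√(n/2) = 0.87 × √(26/2) = 3.1368. Critical value z_{0.05} = 1.645.
Revised power = Φ(δ − 1.645) + Φ(−δ − 1.645) = Φ(1.492) + Φ(-4.782) = 0.9321 + 0.0000 = 0.9321.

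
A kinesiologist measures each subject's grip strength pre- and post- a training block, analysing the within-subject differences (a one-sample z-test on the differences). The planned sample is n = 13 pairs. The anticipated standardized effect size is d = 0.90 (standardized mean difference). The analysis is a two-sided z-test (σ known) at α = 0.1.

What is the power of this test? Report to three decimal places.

Noncentrality parameter: δ = d·√n = 0.90 × √13 = 3.2450
Two-sided α = 0.1 → critical value z_{0.05} = 1.645.
Power = Φ(δ − 1.645) + Φ(−δ − 1.645) = Φ(1.600) + Φ(-4.890) = 0.9452 + 0.0000 = 0.9452.

Power ≈ 0.945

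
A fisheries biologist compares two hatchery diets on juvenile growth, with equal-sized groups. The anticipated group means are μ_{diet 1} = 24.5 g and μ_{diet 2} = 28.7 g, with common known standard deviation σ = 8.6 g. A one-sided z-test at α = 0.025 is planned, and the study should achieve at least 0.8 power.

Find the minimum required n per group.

Standardized effect: d = |μ_{diet 1} − μ_{diet 2}| / σ = |24.5 − 28.7| / 8.6 = 0.4884
For power 0.8 need Φ(δ − z_{0.025}) = 0.8, so δ = z_{0.025} + z_{0.20} = 1.960 + 0.842 = 2.802.
δ = d·√(n/2) ⇒ n = 2(δ/d)² = 2 × (2.802 / 0.4884)² = 65.82.
Round up to the next whole unit.

n = 66 per group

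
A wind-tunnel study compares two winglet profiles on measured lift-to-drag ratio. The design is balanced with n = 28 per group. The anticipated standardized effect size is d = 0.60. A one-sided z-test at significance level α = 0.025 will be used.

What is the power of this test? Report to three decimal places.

Noncentrality parameter: δ = d·√(n/2) = 0.60 × √(28/2) = 2.2450
Critical value for a one-sided test at α = 0.025: z_α = 1.960.
Power = Φ(δ − 1.960) = Φ(0.285) = 0.6122.

Power ≈ 0.612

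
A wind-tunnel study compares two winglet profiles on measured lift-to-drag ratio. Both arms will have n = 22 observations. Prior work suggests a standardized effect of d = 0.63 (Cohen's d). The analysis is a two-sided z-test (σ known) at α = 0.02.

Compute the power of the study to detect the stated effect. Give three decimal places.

Noncentrality parameter: δ = d·√(n/2) = 0.63 × √(22/2) = 2.0895
Critical value for a two-sided test at α = 0.02: z_{α/2} = 2.326.
Power = Φ(δ − 2.326) + Φ(−δ − 2.326) = Φ(-0.237) + Φ(-4.416) = 0.4064 + 0.0000 = 0.4064.

Power ≈ 0.406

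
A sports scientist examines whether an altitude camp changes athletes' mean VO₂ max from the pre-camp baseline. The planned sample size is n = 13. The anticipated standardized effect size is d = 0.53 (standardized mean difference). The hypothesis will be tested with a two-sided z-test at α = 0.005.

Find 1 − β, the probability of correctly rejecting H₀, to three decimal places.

Power ≈ 0.185

Noncentrality parameter: δ = d·√n = 0.53 × √13 = 1.9109
Critical value for a two-sided test at α = 0.005: z_{α/2} = 2.807.
Power = Φ(δ − 2.807) + Φ(−δ − 2.807) = Φ(-0.896) + Φ(-4.718) = 0.1851 + 0.0000 = 0.1851.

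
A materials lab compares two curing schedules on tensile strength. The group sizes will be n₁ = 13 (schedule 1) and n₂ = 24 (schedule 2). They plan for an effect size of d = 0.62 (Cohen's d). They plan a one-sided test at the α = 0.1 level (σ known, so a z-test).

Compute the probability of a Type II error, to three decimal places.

Noncentrality parameter: δ = d / √(1/n₁ + 1/n₂) = 0.62 / √(1/13 + 1/24) = 1.8004
One-sided α = 0.1 → critical value z_{0.1} = 1.282.
Power = P(Z > 1.282 − δ) = Φ(0.519) = 0.6981.
Type II error: β = 1 − power = 1 − 0.6981 = 0.3019.

β ≈ 0.302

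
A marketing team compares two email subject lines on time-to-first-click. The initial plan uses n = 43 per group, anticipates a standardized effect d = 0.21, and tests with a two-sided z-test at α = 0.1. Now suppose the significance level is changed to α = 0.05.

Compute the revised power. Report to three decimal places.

Power ≈ 0.164

δ = d·√(n/2) = 0.21 × √(43/2) = 0.9737 (unchanged). New critical value: z_{0.025} = 1.960.
Revised power = Φ(δ − 1.960) + Φ(−δ − 1.960) = Φ(-0.986) + Φ(-2.934) = 0.1620 + 0.0017 = 0.1637.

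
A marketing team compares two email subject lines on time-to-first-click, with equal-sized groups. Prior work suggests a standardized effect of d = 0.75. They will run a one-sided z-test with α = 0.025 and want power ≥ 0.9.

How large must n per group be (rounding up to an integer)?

n = 38 per group

Set Φ(δ − 1.960) = 0.9; then δ − 1.960 = Φ⁻¹(0.9) = 1.282, giving δ = 3.242.
δ = d·√(n/2) ⇒ n = 2(δ/d)² = 2 × (3.242 / 0.75)² = 37.36.
Rounding up, n = 38 per group.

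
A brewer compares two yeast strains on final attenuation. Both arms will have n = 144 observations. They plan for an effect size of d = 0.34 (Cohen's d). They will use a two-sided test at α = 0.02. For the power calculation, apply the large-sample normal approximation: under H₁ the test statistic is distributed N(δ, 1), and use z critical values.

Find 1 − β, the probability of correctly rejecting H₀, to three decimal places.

Noncentrality parameter: δ = d·√(n/2) = 0.34 × √(144/2) = 2.8850
Two-sided α = 0.02 → critical value z_{0.01} = 2.326.
Power = Φ(δ − 2.326) + Φ(−δ − 2.326) = Φ(0.559) + Φ(-5.211) = 0.7118 + 0.0000 = 0.7118.

Power ≈ 0.712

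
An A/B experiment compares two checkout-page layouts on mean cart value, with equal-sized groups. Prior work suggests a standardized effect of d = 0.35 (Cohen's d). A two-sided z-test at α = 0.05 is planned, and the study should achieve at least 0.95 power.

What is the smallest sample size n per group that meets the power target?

n = 213 per group

Set Φ(δ − 1.960) = 0.95; then δ − 1.960 = Φ⁻¹(0.95) = 1.645, giving δ = 3.605.
(Ignoring the negligible lower-tail rejection probability gives the usual closed-form inversion.)
δ = d·√(n/2) ⇒ n = 2(δ/d)² = 2 × (3.605 / 0.35)² = 212.16.
Round up to the next whole unit.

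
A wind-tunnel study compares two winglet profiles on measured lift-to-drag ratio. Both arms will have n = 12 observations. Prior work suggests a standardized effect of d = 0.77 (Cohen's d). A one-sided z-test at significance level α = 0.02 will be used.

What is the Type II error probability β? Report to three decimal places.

Noncentrality parameter: λ = d·√(n/2) = 0.77 × √(12/2) = 1.8861
One-sided α = 0.02 → critical value z_{0.02} = 2.054.
Power = Φ(λ − 2.054) = Φ(-0.168) = 0.4334.
Type II error: β = 1 − power = 1 − 0.4334 = 0.5666.

β ≈ 0.567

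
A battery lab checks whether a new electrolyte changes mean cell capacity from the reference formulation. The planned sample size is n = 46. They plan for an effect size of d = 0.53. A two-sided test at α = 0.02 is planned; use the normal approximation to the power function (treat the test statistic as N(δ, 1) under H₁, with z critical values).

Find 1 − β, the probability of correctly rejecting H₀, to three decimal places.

Power ≈ 0.898

Noncentrality parameter: δ = d·√n = 0.53 × √46 = 3.5946
Critical value for a two-sided test at α = 0.02: z_{α/2} = 2.326.
Power = Φ(δ − 2.326) + Φ(−δ − 2.326) = Φ(1.268) + Φ(-5.921) = 0.8977 + 0.0000 = 0.8977.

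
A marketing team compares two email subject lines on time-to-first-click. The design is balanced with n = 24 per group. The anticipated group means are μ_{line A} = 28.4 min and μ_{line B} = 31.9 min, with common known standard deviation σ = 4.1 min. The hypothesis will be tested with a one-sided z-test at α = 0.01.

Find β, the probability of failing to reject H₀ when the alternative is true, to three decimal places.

β ≈ 0.264

Standardized effect: d = |μ_{line A} − μ_{line B}| / σ = |28.4 − 31.9| / 4.1 = 0.8537
Noncentrality parameter: δ = d·√(n/2) = 0.8537 × √(24/2) = 2.9572
One-sided α = 0.01 → critical value z_{0.01} = 2.326.
Power = Φ(δ − 2.326) = Φ(0.631) = 0.7359.
Type II error: β = 1 − power = 1 − 0.7359 = 0.2641.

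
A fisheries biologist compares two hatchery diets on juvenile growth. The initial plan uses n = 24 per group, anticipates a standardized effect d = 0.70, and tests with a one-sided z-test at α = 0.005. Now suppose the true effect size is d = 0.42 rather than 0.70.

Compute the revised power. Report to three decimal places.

With d = 0.42: δ = d·√(n/2) = 0.42 × √(24/2) = 1.4549. Critical value z_{0.005} = 2.576.
Revised power = P(Z > 2.576 − δ) = Φ(-1.121) = 0.1312.

Power ≈ 0.131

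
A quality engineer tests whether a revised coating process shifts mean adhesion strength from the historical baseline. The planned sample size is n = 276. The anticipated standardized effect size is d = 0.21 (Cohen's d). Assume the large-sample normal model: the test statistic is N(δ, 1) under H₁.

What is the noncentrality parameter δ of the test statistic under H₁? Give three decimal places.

δ = d·√n = 0.21 × √276 = 3.4888

δ ≈ 3.489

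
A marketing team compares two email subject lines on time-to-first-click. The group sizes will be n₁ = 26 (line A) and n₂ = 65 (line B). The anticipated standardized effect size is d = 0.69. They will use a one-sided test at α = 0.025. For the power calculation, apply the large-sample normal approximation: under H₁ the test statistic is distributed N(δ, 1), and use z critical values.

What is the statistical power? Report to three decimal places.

Noncentrality parameter: δ = d / √(1/n₁ + 1/n₂) = 0.69 / √(1/26 + 1/65) = 2.9735
One-sided α = 0.025 → critical value z_{0.025} = 1.960.
Power = P(Z > 1.960 − δ) = Φ(1.014) = 0.8446.

Power ≈ 0.845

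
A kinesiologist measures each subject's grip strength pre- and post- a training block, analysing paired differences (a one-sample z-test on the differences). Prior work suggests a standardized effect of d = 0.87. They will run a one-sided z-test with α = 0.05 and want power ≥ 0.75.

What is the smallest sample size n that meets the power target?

n = 8

Set Φ(δ − 1.645) = 0.75; then δ − 1.645 = Φ⁻¹(0.75) = 0.674, giving δ = 2.319.
δ = d·√n ⇒ n = (δ/d)² = (2.319 / 0.87)² = 7.11.
Rounding up, n = 8.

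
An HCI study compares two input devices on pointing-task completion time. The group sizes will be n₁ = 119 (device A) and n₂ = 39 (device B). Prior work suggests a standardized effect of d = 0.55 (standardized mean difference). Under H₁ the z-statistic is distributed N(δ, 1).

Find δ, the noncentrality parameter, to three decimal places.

The noncentrality parameter scales effect size by the design's sample-size factor: δ = d / √(1/n₁ + 1/n₂) = 0.55 / √(1/119 + 1/39) = 2.9808

δ ≈ 2.981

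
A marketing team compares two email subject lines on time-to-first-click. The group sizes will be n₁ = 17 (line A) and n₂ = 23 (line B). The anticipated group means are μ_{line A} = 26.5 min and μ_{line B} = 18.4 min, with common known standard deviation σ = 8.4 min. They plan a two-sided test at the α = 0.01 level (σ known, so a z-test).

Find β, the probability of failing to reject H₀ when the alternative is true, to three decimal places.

β ≈ 0.330

Standardized effect: d = |μ_{line A} − μ_{line B}| / σ = |26.5 − 18.4| / 8.4 = 0.9643
Noncentrality parameter: δ = d / √(1/n₁ + 1/n₂) = 0.9643 / √(1/17 + 1/23) = 3.0148
Two-sided α = 0.01 → critical value z_{0.005} = 2.576.
Power = Φ(δ − 2.576) + Φ(−δ − 2.576) = Φ(0.439) + Φ(-5.591) = 0.6697 + 0.0000 = 0.6697.
Type II error: β = 1 − power = 1 − 0.6697 = 0.3303.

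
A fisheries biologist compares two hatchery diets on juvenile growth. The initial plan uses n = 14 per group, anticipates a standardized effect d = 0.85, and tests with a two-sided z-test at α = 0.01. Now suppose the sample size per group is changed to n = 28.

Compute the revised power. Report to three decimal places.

Power ≈ 0.727

With n = 28 per group: δ = d·√(n/2) = 0.85 × √(28/2) = 3.1804. Critical value z_{0.005} = 2.576.
Revised power = Φ(δ − 2.576) + Φ(−δ − 2.576) = Φ(0.605) + Φ(-5.756) = 0.7273 + 0.0000 = 0.7273.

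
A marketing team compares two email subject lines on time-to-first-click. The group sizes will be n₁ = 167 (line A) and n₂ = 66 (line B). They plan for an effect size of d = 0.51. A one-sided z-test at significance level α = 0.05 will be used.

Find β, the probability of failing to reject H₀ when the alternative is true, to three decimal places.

Noncentrality parameter: δ = d / √(1/n₁ + 1/n₂) = 0.51 / √(1/167 + 1/66) = 3.5077
One-sided α = 0.05 → critical value z_{0.05} = 1.645.
Power = Φ(δ − 1.645) = Φ(1.863) = 0.9688.
Type II error: β = 1 − power = 1 − 0.9688 = 0.0312.

β ≈ 0.031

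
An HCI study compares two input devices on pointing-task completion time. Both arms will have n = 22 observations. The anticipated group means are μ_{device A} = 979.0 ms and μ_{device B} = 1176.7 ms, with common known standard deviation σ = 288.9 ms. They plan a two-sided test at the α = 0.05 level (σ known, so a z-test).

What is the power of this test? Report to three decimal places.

Standardized effect: d = |μ_{device A} − μ_{device B}| / σ = |979.0 − 1176.7| / 288.9 = 0.6843
Noncentrality parameter: δ = d·√(n/2) = 0.6843 × √(22/2) = 2.2696
Two-sided α = 0.05 → critical value z_{0.025} = 1.960.
Power = Φ(δ − 1.960) + Φ(−δ − 1.960) = Φ(0.310) + Φ(-4.230) = 0.6216 + 0.0000 = 0.6216.

Power ≈ 0.622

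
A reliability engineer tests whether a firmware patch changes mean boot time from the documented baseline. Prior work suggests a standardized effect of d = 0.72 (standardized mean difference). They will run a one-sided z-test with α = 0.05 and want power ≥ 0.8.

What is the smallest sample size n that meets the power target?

n = 12

Set Φ(δ − 1.645) = 0.8; then δ − 1.645 = Φ⁻¹(0.8) = 0.842, giving δ = 2.486.
δ = d·√n ⇒ n = (δ/d)² = (2.486 / 0.72)² = 11.93.
Rounding up, n = 12.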